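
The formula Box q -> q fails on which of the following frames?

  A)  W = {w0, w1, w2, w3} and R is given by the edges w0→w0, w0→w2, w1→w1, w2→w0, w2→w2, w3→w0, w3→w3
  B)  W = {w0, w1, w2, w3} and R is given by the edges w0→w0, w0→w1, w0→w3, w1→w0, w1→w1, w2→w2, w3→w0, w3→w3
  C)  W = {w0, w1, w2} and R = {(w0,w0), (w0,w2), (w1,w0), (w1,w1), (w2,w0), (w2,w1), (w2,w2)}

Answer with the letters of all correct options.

none

The schema Box q -> q is axiom T; it is valid on a frame iff R is reflexive.
(A) R is reflexive (each world relates to itself), so the schema is valid here.
(B) R is reflexive (each world relates to itself), so the schema is valid here.
(C) R is reflexive (each world relates to itself), so the schema is valid here.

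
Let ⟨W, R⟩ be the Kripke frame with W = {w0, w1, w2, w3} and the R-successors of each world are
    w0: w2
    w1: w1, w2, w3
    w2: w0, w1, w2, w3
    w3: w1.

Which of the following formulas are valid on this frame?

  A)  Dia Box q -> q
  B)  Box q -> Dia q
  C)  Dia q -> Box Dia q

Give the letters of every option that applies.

B

R is not symmetric: w2 R w3 but not w3 R w2.
R is not euclidean: w1 R w3 and w1 R w2 but not w3 R w2.
R is serial: every world has an R-successor.
(A) Dia Box q -> q (the dual of axiom B) characterises the symmetric frames. R is not symmetric — not valid.
(B) axiom D: valid iff R is serial. R is serial — valid.
(C) axiom 5: valid iff R is euclidean. R is not euclidean — not valid.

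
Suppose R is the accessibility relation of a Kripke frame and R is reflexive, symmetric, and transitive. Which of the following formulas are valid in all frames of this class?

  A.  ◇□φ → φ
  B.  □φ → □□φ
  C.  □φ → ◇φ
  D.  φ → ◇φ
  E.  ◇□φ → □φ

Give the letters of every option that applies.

A, B, C, D, E

A relation that is reflexive, symmetric, and transitive is also euclidean and serial.
(A) ◇□φ → φ (the dual of axiom B) characterises the symmetric frames. Every such R is symmetric — valid.
(B) □φ → □□φ is axiom 4, which corresponds to transitivity. Every such R is transitive — valid.
(C) □φ → ◇φ is axiom D; it is valid on a frame exactly when R is serial. Every such R is serial, so valid.
(D) the dual of axiom T: valid iff R is reflexive. Every such R is reflexive — valid.
(E) ◇□φ → □φ (the dual of axiom 5) characterises the euclidean frames. Every such R is euclidean — valid.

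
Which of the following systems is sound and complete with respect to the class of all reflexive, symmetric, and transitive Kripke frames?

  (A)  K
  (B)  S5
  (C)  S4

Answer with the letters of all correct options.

B

(A) K is determined by the class of arbitrary frames.
(B) S5 is determined by exactly this class.
(C) S4 is determined by the class of reflexive and transitive frames.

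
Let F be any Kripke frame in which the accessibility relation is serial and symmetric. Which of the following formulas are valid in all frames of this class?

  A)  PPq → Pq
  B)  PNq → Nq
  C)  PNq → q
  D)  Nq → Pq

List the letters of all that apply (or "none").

C, D

(A) PPq → Pq is the dual of axiom 4; it is valid on a frame exactly when R is transitive. Such an R need not be transitive, so not valid.
(B) PNq → Nq is the dual of axiom 5; it is valid on a frame exactly when R is euclidean. Such an R need not be euclidean, so not valid.
(C) PNq → q is the dual of axiom B, which corresponds to symmetry. Every such R is symmetric — valid.
(D) Nq → Pq is axiom D; it is valid on a frame exactly when R is serial. Every such R is serial, so valid.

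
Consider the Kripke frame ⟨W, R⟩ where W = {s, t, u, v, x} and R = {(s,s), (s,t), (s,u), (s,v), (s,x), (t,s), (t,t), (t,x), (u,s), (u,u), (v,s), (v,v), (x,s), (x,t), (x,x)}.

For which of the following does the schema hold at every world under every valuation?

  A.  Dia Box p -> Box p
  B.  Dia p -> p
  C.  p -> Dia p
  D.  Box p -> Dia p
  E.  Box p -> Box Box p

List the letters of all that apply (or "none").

C, D

R is reflexive: each world relates to itself.
R is not transitive: t R s and s R u but not t R u.
R is not euclidean: s R t and s R u but not t R u.
R is serial: every world has an R-successor.
R is not a subset of the identity: s R t with s ≠ t.
(A) Dia Box p -> Box p is the dual of axiom 5, which corresponds to the euclidean property. R is not euclidean — not valid.
(B) Dia p -> p is the converse of T; it holds exactly when R ⊆ identity. Here R ⊄ identity — not valid.
(C) p -> Dia p (the dual of axiom T) characterises the reflexive frames. R is reflexive — valid.
(D) Box p -> Dia p is axiom D; it is valid on a frame exactly when R is serial. R is serial, so valid.
(E) Box p -> Box Box p is axiom 4; it is valid on a frame exactly when R is transitive. R is not transitive, so not valid.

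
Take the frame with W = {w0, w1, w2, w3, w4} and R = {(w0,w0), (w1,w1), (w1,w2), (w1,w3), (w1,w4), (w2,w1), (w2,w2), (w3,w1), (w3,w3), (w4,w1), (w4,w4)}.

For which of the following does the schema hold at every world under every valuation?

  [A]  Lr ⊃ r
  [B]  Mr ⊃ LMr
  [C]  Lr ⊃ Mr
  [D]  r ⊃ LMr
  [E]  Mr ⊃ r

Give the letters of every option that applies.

A, C, D

R is reflexive: each world relates to itself.
R is symmetric: every R-edge is matched by its reverse.
R is not euclidean: w1 R w2 and w1 R w3 but not w2 R w3.
R is serial: every world has an R-successor.
R is not a subset of the identity: w1 R w2 with w1 ≠ w2.
(A) Lr ⊃ r is axiom T, which corresponds to reflexivity. R is reflexive — valid.
(B) Mr ⊃ LMr is axiom 5, which corresponds to the euclidean property. R is not euclidean — not valid.
(C) Lr ⊃ Mr is axiom D, which corresponds to seriality. R is serial — valid.
(D) r ⊃ LMr is axiom B, which corresponds to symmetry. R is symmetric — valid.
(E) Mr ⊃ r is the converse of T; it holds exactly when R ⊆ identity. Here R ⊄ identity — not valid.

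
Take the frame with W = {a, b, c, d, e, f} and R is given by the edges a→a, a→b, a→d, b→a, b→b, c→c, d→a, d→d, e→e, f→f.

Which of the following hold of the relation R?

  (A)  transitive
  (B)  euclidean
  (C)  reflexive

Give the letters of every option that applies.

(A) not transitive: b R a and a R d but not b R d.
(B) not euclidean: a R b and a R d but not b R d.
(C) reflexive: each world relates to itself.

C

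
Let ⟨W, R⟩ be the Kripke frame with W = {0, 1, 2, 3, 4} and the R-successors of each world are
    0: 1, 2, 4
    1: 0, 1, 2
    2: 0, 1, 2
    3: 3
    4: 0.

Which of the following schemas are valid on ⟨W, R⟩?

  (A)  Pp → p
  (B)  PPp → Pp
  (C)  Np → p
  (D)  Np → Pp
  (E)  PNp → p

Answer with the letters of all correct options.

D, E

R is not reflexive: not 0 R 0.
R is symmetric: every R-edge is matched by its reverse.
R is not transitive: 0 R 1 and 1 R 0 but not 0 R 0.
R is serial: every world has an R-successor.
R is not a subset of the identity: 0 R 1 with 0 ≠ 1.
(A) Pp → p (the converse of T) corresponds to R being a subset of the identity. Here R ⊄ identity, so not valid.
(B) PPp → Pp is the dual of axiom 4; it is valid on a frame exactly when R is transitive. R is not transitive, so not valid.
(C) axiom T: valid iff R is reflexive. R is not reflexive — not valid.
(D) Np → Pp is axiom D, which corresponds to seriality. R is serial — valid.
(E) PNp → p (the dual of axiom B) characterises the symmetric frames. R is symmetric — valid.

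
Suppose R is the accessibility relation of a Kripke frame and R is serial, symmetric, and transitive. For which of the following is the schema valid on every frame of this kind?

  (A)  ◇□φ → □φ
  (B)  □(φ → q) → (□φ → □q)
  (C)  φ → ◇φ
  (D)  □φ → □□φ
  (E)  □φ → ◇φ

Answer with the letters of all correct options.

A, B, C, D, E

A serial symmetric transitive relation is reflexive (take any v with uRv; symmetry gives vRu and transitivity gives uRu), hence an equivalence relation.
(A) the dual of axiom 5: valid iff R is euclidean. Every such R is euclidean — valid.
(B) this is just K, valid on every normal frame.
(C) the dual of axiom T: valid iff R is reflexive. Every such R is reflexive — valid.
(D) axiom 4: valid iff R is transitive. Every such R is transitive — valid.
(E) axiom D: valid iff R is serial. Every such R is serial — valid.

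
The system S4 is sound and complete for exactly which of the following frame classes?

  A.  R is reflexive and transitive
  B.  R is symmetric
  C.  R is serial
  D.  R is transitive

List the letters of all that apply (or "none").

(A) S4 is sound and complete for exactly this class.
(B) this class determines KB, not S4.
(C) this class determines D, not S4.
(D) this class determines K4, not S4.

A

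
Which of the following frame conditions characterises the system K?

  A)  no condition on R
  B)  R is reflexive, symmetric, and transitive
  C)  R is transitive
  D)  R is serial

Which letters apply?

(A) K is sound and complete for exactly this class.
(B) this class determines S5, not K.
(C) this class determines K4, not K.
(D) this class determines D, not K.

A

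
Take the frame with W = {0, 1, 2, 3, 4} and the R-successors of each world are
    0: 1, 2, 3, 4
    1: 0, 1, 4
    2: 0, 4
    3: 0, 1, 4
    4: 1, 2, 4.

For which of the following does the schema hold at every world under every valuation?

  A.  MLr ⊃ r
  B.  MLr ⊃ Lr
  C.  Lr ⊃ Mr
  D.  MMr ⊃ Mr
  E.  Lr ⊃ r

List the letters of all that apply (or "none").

C

R is not reflexive: not 0 R 0.
R is not symmetric: 0 R 4 but not 4 R 0.
R is not transitive: 0 R 1 and 1 R 0 but not 0 R 0.
R is not euclidean: 0 R 1 and 0 R 2 but not 1 R 2.
R is serial: every world has an R-successor.
(A) MLr ⊃ r is the dual of axiom B, which corresponds to symmetry. R is not symmetric — not valid.
(B) MLr ⊃ Lr is the dual of axiom 5, which corresponds to the euclidean property. R is not euclidean — not valid.
(C) Lr ⊃ Mr is axiom D; it is valid on a frame exactly when R is serial. R is serial, so valid.
(D) MMr ⊃ Mr is the dual of axiom 4; it is valid on a frame exactly when R is transitive. R is not transitive, so not valid.
(E) Lr ⊃ r is axiom T; it is valid on a frame exactly when R is reflexive. R is not reflexive, so not valid.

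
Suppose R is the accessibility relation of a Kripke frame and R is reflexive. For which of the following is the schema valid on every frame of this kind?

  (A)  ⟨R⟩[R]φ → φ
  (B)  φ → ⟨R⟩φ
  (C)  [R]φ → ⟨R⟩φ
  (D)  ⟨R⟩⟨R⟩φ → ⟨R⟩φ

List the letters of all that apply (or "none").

A reflexive relation is serial.
(A) the dual of axiom B: valid iff R is symmetric. Such an R need not be symmetric — not valid.
(B) φ → ⟨R⟩φ is the dual of axiom T, which corresponds to reflexivity. Every such R is reflexive — valid.
(C) [R]φ → ⟨R⟩φ (axiom D) characterises the serial frames. Every such R is serial — valid.
(D) the dual of axiom 4: valid iff R is transitive. Such an R need not be transitive — not valid.

B, C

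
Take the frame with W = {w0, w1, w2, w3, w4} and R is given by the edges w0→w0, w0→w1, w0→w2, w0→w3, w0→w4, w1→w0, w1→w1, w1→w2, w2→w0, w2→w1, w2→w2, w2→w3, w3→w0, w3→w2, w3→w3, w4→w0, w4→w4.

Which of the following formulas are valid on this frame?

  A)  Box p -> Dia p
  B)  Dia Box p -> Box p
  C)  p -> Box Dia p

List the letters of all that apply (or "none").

R is symmetric: every R-edge is matched by its reverse.
R is not euclidean: w0 R w1 and w0 R w3 but not w1 R w3.
R is serial: every world has an R-successor.
(A) Box p -> Dia p (axiom D) characterises the serial frames. R is serial — valid.
(B) Dia Box p -> Box p is the dual of axiom 5; it is valid on a frame exactly when R is euclidean. R is not euclidean, so not valid.
(C) p -> Box Dia p is axiom B, which corresponds to symmetry. R is symmetric — valid.

A, C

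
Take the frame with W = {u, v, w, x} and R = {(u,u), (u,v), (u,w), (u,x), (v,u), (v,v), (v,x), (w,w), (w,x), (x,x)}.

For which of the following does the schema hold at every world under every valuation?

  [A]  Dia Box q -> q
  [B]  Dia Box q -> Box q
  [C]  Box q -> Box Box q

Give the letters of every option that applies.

none

R is not symmetric: u R w but not w R u.
R is not transitive: v R u and u R w but not v R w.
R is not euclidean: u R v and u R w but not v R w.
(A) Dia Box q -> q (the dual of axiom B) characterises the symmetric frames. R is not symmetric — not valid.
(B) Dia Box q -> Box q is the dual of axiom 5; it is valid on a frame exactly when R is euclidean. R is not euclidean, so not valid.
(C) Box q -> Box Box q (axiom 4) characterises the transitive frames. R is not transitive — not valid.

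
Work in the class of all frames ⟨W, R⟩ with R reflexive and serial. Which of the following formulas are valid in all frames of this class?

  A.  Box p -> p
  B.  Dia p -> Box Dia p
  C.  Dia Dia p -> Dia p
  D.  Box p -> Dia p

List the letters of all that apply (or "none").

(A) Box p -> p is axiom T, which corresponds to reflexivity. Every such R is reflexive — valid.
(B) axiom 5: valid iff R is euclidean. Such an R need not be euclidean — not valid.
(C) Dia Dia p -> Dia p is the dual of axiom 4; it is valid on a frame exactly when R is transitive. Such an R need not be transitive, so not valid.
(D) Box p -> Dia p is axiom D, which corresponds to seriality. Every such R is serial — valid.

A, D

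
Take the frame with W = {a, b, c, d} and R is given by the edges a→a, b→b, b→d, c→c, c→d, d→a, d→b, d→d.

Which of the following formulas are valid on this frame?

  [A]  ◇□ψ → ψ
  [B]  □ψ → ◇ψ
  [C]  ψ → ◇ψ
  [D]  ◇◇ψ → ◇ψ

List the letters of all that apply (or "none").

B, C

R is reflexive: each world relates to itself.
R is not symmetric: c R d but not d R c.
R is not transitive: b R d and d R a but not b R a.
R is serial: every world has an R-successor.
(A) the dual of axiom B: valid iff R is symmetric. R is not symmetric — not valid.
(B) □ψ → ◇ψ is axiom D, which corresponds to seriality. R is serial — valid.
(C) ψ → ◇ψ is the dual of axiom T, which corresponds to reflexivity. R is reflexive — valid.
(D) the dual of axiom 4: valid iff R is transitive. R is not transitive — not valid.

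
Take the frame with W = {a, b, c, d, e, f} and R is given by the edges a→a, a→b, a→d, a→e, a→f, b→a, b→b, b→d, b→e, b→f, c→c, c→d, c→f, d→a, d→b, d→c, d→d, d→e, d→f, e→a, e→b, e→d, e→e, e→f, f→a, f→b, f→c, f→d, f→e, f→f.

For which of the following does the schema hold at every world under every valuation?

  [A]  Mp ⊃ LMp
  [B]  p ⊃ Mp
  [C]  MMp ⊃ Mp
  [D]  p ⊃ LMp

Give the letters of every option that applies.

B, D

R is reflexive: each world relates to itself.
R is symmetric: every R-edge is matched by its reverse.
R is not transitive: a R d and d R c but not a R c.
R is not euclidean: d R a and d R c but not a R c.
(A) Mp ⊃ LMp is axiom 5, which corresponds to the euclidean property. R is not euclidean — not valid.
(B) p ⊃ Mp is the dual of axiom T, which corresponds to reflexivity. R is reflexive — valid.
(C) MMp ⊃ Mp (the dual of axiom 4) characterises the transitive frames. R is not transitive — not valid.
(D) p ⊃ LMp (axiom B) characterises the symmetric frames. R is symmetric — valid.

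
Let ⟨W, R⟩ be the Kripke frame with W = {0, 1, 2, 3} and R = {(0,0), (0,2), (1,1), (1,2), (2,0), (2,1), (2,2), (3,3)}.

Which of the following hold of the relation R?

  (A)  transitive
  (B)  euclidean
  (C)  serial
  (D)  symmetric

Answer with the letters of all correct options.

(A) not transitive: 0 R 2 and 2 R 1 but not 0 R 1.
(B) not euclidean: 2 R 0 and 2 R 1 but not 0 R 1.
(C) serial: every world has an R-successor.
(D) symmetric: every R-edge is matched by its reverse.

C, D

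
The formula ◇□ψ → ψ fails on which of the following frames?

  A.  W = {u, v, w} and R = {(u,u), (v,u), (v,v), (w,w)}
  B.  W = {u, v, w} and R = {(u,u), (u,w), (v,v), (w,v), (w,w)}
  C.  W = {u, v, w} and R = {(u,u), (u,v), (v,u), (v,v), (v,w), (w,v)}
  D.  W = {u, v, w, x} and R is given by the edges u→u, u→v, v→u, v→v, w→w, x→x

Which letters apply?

The schema ◇□ψ → ψ is the dual of axiom B; it is valid on a frame iff R is symmetric.
(A) R is not symmetric (v R u but not u R v), so the schema fails here.
(B) R is not symmetric (u R w but not w R u), so the schema fails here.
(C) R is symmetric (every R-edge is matched by its reverse), so the schema is valid here.
(D) R is symmetric (every R-edge is matched by its reverse), so the schema is valid here.

A, B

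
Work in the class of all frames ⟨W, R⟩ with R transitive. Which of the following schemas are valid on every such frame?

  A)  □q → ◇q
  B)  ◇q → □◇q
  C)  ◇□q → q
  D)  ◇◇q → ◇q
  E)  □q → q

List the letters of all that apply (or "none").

(A) axiom D: valid iff R is serial. Such an R need not be serial — not valid.
(B) ◇q → □◇q is axiom 5; it is valid on a frame exactly when R is euclidean. Such an R need not be euclidean, so not valid.
(C) ◇□q → q (the dual of axiom B) characterises the symmetric frames. Such an R need not be symmetric — not valid.
(D) ◇◇q → ◇q is the dual of axiom 4; it is valid on a frame exactly when R is transitive. Every such R is transitive, so valid.
(E) axiom T: valid iff R is reflexive. Such an R need not be reflexive — not valid.

D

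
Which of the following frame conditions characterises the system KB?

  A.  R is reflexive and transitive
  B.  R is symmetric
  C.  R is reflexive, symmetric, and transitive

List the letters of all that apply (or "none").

(A) this class determines S4, not KB.
(B) KB is sound and complete for exactly this class.
(C) this class determines S5, not KB.

B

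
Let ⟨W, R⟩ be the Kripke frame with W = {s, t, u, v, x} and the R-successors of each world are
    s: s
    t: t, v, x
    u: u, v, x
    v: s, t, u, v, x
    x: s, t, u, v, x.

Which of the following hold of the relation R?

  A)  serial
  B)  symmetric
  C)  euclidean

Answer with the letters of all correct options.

A

(A) serial: every world has an R-successor.
(B) not symmetric: v R s but not s R v.
(C) not euclidean: v R s and v R t but not s R t.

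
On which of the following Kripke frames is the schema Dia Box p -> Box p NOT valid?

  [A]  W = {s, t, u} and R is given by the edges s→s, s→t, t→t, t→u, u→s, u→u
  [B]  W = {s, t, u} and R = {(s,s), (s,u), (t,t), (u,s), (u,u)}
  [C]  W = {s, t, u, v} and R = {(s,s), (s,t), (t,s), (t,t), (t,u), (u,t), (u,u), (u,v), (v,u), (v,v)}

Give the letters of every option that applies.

The schema Dia Box p -> Box p is the dual of axiom 5; it is valid on a frame iff R is euclidean.
(A) R is not euclidean (s R t and s R s but not t R s), so the schema fails here.
(B) R is euclidean (any two R-successors of the same world are R-related), so the schema is valid here.
(C) R is not euclidean (t R s and t R u but not s R u), so the schema fails here.

A, C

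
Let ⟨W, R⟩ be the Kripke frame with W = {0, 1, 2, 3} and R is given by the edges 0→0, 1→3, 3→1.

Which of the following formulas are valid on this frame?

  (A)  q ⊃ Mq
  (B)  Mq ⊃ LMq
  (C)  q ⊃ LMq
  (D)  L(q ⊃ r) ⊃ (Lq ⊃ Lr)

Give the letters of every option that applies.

R is not reflexive: not 1 R 1.
R is symmetric: every R-edge is matched by its reverse.
R is not euclidean: 1 R 3 and 1 R 3 but not 3 R 3.
(A) q ⊃ Mq is the dual of axiom T, which corresponds to reflexivity. R is not reflexive — not valid.
(B) axiom 5: valid iff R is euclidean. R is not euclidean — not valid.
(C) q ⊃ LMq is axiom B, which corresponds to symmetry. R is symmetric — valid.
(D) this is just K, valid on every normal frame.

C, D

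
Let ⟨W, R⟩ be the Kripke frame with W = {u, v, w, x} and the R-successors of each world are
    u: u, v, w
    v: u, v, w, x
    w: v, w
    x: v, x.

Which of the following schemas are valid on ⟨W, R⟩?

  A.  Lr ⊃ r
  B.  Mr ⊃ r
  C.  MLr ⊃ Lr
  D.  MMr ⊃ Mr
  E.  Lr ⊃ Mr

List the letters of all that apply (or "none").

A, E

R is reflexive: each world relates to itself.
R is not transitive: u R v and v R x but not u R x.
R is not euclidean: u R w and u R u but not w R u.
R is serial: every world has an R-successor.
R is not a subset of the identity: u R v with u ≠ v.
(A) Lr ⊃ r is axiom T; it is valid on a frame exactly when R is reflexive. R is reflexive, so valid.
(B) Mr ⊃ r is the converse of T; it holds exactly when R ⊆ identity. Here R ⊄ identity — not valid.
(C) MLr ⊃ Lr is the dual of axiom 5, which corresponds to the euclidean property. R is not euclidean — not valid.
(D) MMr ⊃ Mr is the dual of axiom 4; it is valid on a frame exactly when R is transitive. R is not transitive, so not valid.
(E) Lr ⊃ Mr (axiom D) characterises the serial frames. R is serial — valid.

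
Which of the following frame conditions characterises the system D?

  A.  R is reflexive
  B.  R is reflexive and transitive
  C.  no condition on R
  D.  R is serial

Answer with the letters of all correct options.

D

(A) this class determines T (= KT), not D.
(B) this class determines S4, not D.
(C) this class determines K, not D.
(D) D is sound and complete for exactly this class.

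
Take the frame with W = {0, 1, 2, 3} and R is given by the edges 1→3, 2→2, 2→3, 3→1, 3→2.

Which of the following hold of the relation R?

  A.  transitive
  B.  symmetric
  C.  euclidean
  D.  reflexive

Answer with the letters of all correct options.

B

(A) not transitive: 1 R 3 and 3 R 1 but not 1 R 1.
(B) symmetric: every R-edge is matched by its reverse.
(C) not euclidean: 3 R 1 and 3 R 2 but not 1 R 2.
(D) not reflexive: not 0 R 0.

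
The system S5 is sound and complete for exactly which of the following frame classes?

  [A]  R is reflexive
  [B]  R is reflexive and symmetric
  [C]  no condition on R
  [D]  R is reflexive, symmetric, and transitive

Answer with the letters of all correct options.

(A) this class determines T (= KT), not S5.
(B) this class determines B (= KTB), not S5.
(C) this class determines K, not S5.
(D) S5 is sound and complete for exactly this class.

D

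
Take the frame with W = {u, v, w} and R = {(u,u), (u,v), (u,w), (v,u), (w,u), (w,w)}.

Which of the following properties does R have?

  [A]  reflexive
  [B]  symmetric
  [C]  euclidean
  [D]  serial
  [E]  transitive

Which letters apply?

(A) not reflexive: not v R v.
(B) symmetric: every R-edge is matched by its reverse.
(C) not euclidean: u R v and u R w but not v R w.
(D) serial: every world has an R-successor.
(E) not transitive: v R u and u R v but not v R v.

B, D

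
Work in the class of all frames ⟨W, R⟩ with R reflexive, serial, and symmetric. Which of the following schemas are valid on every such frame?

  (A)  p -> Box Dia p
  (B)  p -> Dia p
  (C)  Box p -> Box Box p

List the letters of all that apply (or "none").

(A) axiom B: valid iff R is symmetric. Every such R is symmetric — valid.
(B) the dual of axiom T: valid iff R is reflexive. Every such R is reflexive — valid.
(C) Box p -> Box Box p is axiom 4, which corresponds to transitivity. Such an R need not be transitive — not valid.

A, B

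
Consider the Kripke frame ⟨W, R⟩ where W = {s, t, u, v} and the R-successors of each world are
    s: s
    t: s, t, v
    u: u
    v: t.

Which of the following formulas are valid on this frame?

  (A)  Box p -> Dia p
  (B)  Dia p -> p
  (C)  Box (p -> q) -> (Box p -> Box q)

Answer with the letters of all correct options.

R is serial: every world has an R-successor.
R is not a subset of the identity: t R s with t ≠ s.
(A) Box p -> Dia p is axiom D; it is valid on a frame exactly when R is serial. R is serial, so valid.
(B) Dia p -> p is the converse of T; it holds exactly when R ⊆ identity. Here R ⊄ identity — not valid.
(C) this is just K, valid on every normal frame.

A, C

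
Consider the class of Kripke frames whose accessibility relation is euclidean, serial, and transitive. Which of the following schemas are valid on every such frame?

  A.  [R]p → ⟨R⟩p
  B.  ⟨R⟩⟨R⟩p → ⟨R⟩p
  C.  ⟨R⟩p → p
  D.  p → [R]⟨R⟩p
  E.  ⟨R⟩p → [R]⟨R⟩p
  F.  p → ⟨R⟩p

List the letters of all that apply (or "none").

A, B, E

(A) [R]p → ⟨R⟩p is axiom D, which corresponds to seriality. Every such R is serial — valid.
(B) the dual of axiom 4: valid iff R is transitive. Every such R is transitive — valid.
(C) ⟨R⟩p → p is the converse of T; it holds exactly when R ⊆ identity. Such an R need not be a subset of the identity — not valid.
(D) axiom B: valid iff R is symmetric. Such an R need not be symmetric — not valid.
(E) axiom 5: valid iff R is euclidean. Every such R is euclidean — valid.
(F) p → ⟨R⟩p (the dual of axiom T) characterises the reflexive frames. Such an R need not be reflexive — not valid.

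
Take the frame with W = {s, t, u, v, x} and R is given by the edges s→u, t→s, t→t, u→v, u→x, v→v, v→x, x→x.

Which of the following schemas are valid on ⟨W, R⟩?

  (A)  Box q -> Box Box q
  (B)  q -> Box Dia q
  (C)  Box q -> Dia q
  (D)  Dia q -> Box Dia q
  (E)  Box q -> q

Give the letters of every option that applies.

C

R is not reflexive: not s R s.
R is not symmetric: s R u but not u R s.
R is not transitive: s R u and u R v but not s R v.
R is not euclidean: t R s and t R t but not s R t.
R is serial: every world has an R-successor.
(A) Box q -> Box Box q is axiom 4, which corresponds to transitivity. R is not transitive — not valid.
(B) axiom B: valid iff R is symmetric. R is not symmetric — not valid.
(C) Box q -> Dia q (axiom D) characterises the serial frames. R is serial — valid.
(D) Dia q -> Box Dia q is axiom 5; it is valid on a frame exactly when R is euclidean. R is not euclidean, so not valid.
(E) Box q -> q is axiom T; it is valid on a frame exactly when R is reflexive. R is not reflexive, so not valid.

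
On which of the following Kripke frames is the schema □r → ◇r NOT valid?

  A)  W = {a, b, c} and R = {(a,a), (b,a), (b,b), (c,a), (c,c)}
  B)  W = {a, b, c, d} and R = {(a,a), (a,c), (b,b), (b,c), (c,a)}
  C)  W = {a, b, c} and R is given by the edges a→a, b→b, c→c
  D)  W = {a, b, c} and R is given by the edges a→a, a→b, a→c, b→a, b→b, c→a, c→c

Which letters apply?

B

The schema □r → ◇r is axiom D; it is valid on a frame iff R is serial.
(A) R is serial (every world has an R-successor), so the schema is valid here.
(B) R is not serial (d has no R-successor), so the schema fails here.
(C) R is serial (every world has an R-successor), so the schema is valid here.
(D) R is serial (every world has an R-successor), so the schema is valid here.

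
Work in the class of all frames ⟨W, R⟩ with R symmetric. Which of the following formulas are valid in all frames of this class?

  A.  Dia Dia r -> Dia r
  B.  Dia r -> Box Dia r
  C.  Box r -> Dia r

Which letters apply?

(A) the dual of axiom 4: valid iff R is transitive. Such an R need not be transitive — not valid.
(B) Dia r -> Box Dia r is axiom 5, which corresponds to the euclidean property. Such an R need not be euclidean — not valid.
(C) Box r -> Dia r is axiom D; it is valid on a frame exactly when R is serial. Such an R need not be serial, so not valid.

none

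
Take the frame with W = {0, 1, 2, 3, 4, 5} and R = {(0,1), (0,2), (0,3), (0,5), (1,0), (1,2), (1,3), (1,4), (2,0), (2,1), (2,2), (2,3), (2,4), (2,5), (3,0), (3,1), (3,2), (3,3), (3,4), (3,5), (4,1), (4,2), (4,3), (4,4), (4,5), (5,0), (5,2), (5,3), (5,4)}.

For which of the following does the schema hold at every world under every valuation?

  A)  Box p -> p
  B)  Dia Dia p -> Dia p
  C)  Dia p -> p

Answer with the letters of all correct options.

none

R is not reflexive: not 0 R 0.
R is not transitive: 0 R 1 and 1 R 0 but not 0 R 0.
R is not a subset of the identity: 0 R 1 with 0 ≠ 1.
(A) Box p -> p (axiom T) characterises the reflexive frames. R is not reflexive — not valid.
(B) Dia Dia p -> Dia p is the dual of axiom 4, which corresponds to transitivity. R is not transitive — not valid.
(C) Dia p -> p is valid only on frames where every R-edge is a self-loop. Here R ⊄ identity — not valid.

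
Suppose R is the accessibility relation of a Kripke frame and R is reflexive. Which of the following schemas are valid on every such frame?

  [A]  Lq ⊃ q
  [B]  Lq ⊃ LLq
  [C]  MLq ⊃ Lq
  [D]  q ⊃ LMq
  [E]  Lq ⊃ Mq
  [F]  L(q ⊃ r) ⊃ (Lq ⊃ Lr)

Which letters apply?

A, E, F

A reflexive relation is serial.
(A) Lq ⊃ q is axiom T, which corresponds to reflexivity. Every such R is reflexive — valid.
(B) axiom 4: valid iff R is transitive. Such an R need not be transitive — not valid.
(C) MLq ⊃ Lq (the dual of axiom 5) characterises the euclidean frames. Such an R need not be euclidean — not valid.
(D) axiom B: valid iff R is symmetric. Such an R need not be symmetric — not valid.
(E) Lq ⊃ Mq is axiom D, which corresponds to seriality. Every such R is serial — valid.
(F) this is just K, valid on every normal frame.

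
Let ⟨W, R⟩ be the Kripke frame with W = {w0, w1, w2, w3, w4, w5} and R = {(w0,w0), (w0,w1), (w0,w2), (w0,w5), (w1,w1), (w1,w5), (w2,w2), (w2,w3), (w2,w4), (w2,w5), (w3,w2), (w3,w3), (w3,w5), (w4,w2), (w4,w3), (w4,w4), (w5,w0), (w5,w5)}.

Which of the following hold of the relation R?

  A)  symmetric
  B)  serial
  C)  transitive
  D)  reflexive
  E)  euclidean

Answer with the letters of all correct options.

B, D

(A) not symmetric: w0 R w1 but not w1 R w0.
(B) serial: every world has an R-successor.
(C) not transitive: w0 R w2 and w2 R w3 but not w0 R w3.
(D) reflexive: each world relates to itself.
(E) not euclidean: w0 R w1 and w0 R w0 but not w1 R w0.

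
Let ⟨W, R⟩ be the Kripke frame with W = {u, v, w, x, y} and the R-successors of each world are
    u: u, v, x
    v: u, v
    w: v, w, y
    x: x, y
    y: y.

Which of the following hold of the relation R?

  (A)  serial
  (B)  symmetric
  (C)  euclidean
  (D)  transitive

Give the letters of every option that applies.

(A) serial: every world has an R-successor.
(B) not symmetric: u R x but not x R u.
(C) not euclidean: u R v and u R x but not v R x.
(D) not transitive: u R x and x R y but not u R y.

A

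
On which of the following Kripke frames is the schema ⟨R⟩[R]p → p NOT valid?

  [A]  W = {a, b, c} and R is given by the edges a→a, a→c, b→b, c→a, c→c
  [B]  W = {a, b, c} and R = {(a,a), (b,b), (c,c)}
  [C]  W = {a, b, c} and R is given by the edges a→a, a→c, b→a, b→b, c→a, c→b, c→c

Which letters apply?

The schema ⟨R⟩[R]p → p is the dual of axiom B; it is valid on a frame iff R is symmetric.
(A) R is symmetric (every R-edge is matched by its reverse), so the schema is valid here.
(B) R is symmetric (every R-edge is matched by its reverse), so the schema is valid here.
(C) R is not symmetric (b R a but not a R b), so the schema fails here.

C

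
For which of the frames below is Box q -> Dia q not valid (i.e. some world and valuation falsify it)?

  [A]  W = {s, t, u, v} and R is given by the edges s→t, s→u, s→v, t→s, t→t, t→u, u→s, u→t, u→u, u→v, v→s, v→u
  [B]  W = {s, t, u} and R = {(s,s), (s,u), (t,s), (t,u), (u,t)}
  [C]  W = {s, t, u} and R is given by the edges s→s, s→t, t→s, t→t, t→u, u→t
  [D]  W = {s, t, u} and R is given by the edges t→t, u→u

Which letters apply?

D

The schema Box q -> Dia q is axiom D; it is valid on a frame iff R is serial.
(A) R is serial (every world has an R-successor), so the schema is valid here.
(B) R is serial (every world has an R-successor), so the schema is valid here.
(C) R is serial (every world has an R-successor), so the schema is valid here.
(D) R is not serial (s has no R-successor), so the schema fails here.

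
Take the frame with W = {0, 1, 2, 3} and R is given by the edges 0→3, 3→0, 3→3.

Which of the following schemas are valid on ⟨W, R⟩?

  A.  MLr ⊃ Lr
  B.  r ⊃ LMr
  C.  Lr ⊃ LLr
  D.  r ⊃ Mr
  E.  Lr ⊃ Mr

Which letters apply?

B

R is not reflexive: not 0 R 0.
R is symmetric: every R-edge is matched by its reverse.
R is not transitive: 0 R 3 and 3 R 0 but not 0 R 0.
R is not euclidean: 3 R 0 and 3 R 0 but not 0 R 0.
R is not serial: 1 has no R-successor.
(A) the dual of axiom 5: valid iff R is euclidean. R is not euclidean — not valid.
(B) r ⊃ LMr is axiom B, which corresponds to symmetry. R is symmetric — valid.
(C) Lr ⊃ LLr (axiom 4) characterises the transitive frames. R is not transitive — not valid.
(D) the dual of axiom T: valid iff R is reflexive. R is not reflexive — not valid.
(E) Lr ⊃ Mr is axiom D; it is valid on a frame exactly when R is serial. R is not serial, so not valid.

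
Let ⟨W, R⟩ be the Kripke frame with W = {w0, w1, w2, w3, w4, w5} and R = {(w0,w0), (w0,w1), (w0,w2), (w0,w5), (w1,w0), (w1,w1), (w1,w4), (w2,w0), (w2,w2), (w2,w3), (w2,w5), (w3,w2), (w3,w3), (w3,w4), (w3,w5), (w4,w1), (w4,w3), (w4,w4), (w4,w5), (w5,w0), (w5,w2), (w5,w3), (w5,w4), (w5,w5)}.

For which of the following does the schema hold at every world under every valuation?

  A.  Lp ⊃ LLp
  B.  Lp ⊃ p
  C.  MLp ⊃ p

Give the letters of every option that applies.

B, C

R is reflexive: each world relates to itself.
R is symmetric: every R-edge is matched by its reverse.
R is not transitive: w0 R w1 and w1 R w4 but not w0 R w4.
(A) Lp ⊃ LLp is axiom 4; it is valid on a frame exactly when R is transitive. R is not transitive, so not valid.
(B) Lp ⊃ p is axiom T, which corresponds to reflexivity. R is reflexive — valid.
(C) MLp ⊃ p is the dual of axiom B; it is valid on a frame exactly when R is symmetric. R is symmetric, so valid.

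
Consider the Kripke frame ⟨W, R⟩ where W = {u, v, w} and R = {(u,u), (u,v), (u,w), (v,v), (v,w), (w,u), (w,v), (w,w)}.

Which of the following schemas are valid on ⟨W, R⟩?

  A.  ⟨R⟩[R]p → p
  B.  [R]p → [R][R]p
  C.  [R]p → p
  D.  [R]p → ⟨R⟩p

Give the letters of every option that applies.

C, D

R is reflexive: each world relates to itself.
R is not symmetric: u R v but not v R u.
R is not transitive: v R w and w R u but not v R u.
R is serial: every world has an R-successor.
(A) ⟨R⟩[R]p → p is the dual of axiom B, which corresponds to symmetry. R is not symmetric — not valid.
(B) [R]p → [R][R]p is axiom 4, which corresponds to transitivity. R is not transitive — not valid.
(C) axiom T: valid iff R is reflexive. R is reflexive — valid.
(D) [R]p → ⟨R⟩p (axiom D) characterises the serial frames. R is serial — valid.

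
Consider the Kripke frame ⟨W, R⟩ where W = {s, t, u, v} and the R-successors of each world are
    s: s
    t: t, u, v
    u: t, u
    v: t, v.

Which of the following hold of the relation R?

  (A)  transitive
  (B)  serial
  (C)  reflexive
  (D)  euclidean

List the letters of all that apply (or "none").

(A) not transitive: u R t and t R v but not u R v.
(B) serial: every world has an R-successor.
(C) reflexive: each world relates to itself.
(D) not euclidean: t R u and t R v but not u R v.

B, C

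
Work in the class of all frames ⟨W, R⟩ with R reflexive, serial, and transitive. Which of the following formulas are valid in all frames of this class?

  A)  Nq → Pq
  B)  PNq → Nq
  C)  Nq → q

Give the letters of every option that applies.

(A) axiom D: valid iff R is serial. Every such R is serial — valid.
(B) PNq → Nq is the dual of axiom 5; it is valid on a frame exactly when R is euclidean. Such an R need not be euclidean, so not valid.
(C) Nq → q is axiom T, which corresponds to reflexivity. Every such R is reflexive — valid.

A, C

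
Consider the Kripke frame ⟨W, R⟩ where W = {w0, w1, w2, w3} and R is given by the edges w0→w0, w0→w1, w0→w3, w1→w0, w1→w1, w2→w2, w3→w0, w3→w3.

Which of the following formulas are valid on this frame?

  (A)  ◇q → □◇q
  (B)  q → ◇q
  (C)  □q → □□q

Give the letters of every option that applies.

B

R is reflexive: each world relates to itself.
R is not transitive: w1 R w0 and w0 R w3 but not w1 R w3.
R is not euclidean: w0 R w1 and w0 R w3 but not w1 R w3.
(A) ◇q → □◇q is axiom 5; it is valid on a frame exactly when R is euclidean. R is not euclidean, so not valid.
(B) q → ◇q is the dual of axiom T, which corresponds to reflexivity. R is reflexive — valid.
(C) □q → □□q (axiom 4) characterises the transitive frames. R is not transitive — not valid.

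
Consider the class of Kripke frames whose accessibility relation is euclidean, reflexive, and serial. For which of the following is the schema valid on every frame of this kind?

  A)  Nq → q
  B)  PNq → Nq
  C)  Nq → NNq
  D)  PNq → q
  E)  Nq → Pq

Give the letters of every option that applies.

A, B, C, D, E

A relation that is euclidean, reflexive, and serial is also symmetric and transitive.
(A) Nq → q (axiom T) characterises the reflexive frames. Every such R is reflexive — valid.
(B) PNq → Nq is the dual of axiom 5, which corresponds to the euclidean property. Every such R is euclidean — valid.
(C) Nq → NNq is axiom 4; it is valid on a frame exactly when R is transitive. Every such R is transitive, so valid.
(D) PNq → q is the dual of axiom B; it is valid on a frame exactly when R is symmetric. Every such R is symmetric, so valid.
(E) Nq → Pq (axiom D) characterises the serial frames. Every such R is serial — valid.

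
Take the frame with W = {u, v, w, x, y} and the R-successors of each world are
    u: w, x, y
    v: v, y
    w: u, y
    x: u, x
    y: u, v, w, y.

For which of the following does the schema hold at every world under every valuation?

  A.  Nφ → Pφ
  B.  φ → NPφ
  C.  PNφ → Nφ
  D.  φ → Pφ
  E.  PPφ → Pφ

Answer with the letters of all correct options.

R is not reflexive: not u R u.
R is symmetric: every R-edge is matched by its reverse.
R is not transitive: u R w and w R u but not u R u.
R is not euclidean: u R w and u R x but not w R x.
R is serial: every world has an R-successor.
(A) Nφ → Pφ (axiom D) characterises the serial frames. R is serial — valid.
(B) φ → NPφ is axiom B, which corresponds to symmetry. R is symmetric — valid.
(C) PNφ → Nφ (the dual of axiom 5) characterises the euclidean frames. R is not euclidean — not valid.
(D) the dual of axiom T: valid iff R is reflexive. R is not reflexive — not valid.
(E) PPφ → Pφ (the dual of axiom 4) characterises the transitive frames. R is not transitive — not valid.

A, B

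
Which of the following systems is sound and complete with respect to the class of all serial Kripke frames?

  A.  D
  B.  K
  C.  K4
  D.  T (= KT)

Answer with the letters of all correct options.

A

(A) D is determined by exactly this class.
(B) K is determined by the class of arbitrary frames.
(C) K4 is determined by the class of transitive frames.
(D) T (= KT) is determined by the class of reflexive frames.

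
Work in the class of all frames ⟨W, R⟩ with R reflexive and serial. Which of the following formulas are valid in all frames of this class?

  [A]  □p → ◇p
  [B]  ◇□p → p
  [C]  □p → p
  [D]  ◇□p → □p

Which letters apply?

A, C

(A) □p → ◇p is axiom D; it is valid on a frame exactly when R is serial. Every such R is serial, so valid.
(B) ◇□p → p (the dual of axiom B) characterises the symmetric frames. Such an R need not be symmetric — not valid.
(C) □p → p is axiom T; it is valid on a frame exactly when R is reflexive. Every such R is reflexive, so valid.
(D) ◇□p → □p is the dual of axiom 5, which corresponds to the euclidean property. Such an R need not be euclidean — not valid.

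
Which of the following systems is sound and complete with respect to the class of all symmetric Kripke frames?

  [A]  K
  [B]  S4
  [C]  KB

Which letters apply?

(A) K is determined by the class of arbitrary frames.
(B) S4 is determined by the class of reflexive and transitive frames.
(C) KB is determined by exactly this class.

C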